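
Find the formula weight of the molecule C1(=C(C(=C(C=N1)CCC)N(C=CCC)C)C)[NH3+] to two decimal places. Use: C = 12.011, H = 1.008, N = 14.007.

234.37

Molecular formula: C14H24N3+.
M = 14×12.011 + 24×1.008 + 3×14.007 = 234.37 g/mol.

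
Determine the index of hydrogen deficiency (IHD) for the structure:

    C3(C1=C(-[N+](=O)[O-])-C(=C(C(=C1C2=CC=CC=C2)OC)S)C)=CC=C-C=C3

Molecular formula from the SMILES: C20H17NO3S.
DoU = (2C + 2 + N − H − X)/2 = (2·20 + 2 + 1 − 17 − 0)/2 = 26/2 = 13.
(Structurally: 3 ring(s) + 10 π bond(s) = 13.)

13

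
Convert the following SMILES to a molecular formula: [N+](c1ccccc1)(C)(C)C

Heavy atoms from the SMILES: 9 C, 1 N.
Implicit hydrogens by atom environment:
  5 × C (aromatic): 1 H each → 5
  3 × C: 3 H each → 9
  1 × C (aromatic): no H
  1 × N (charge +1): no H
  Total hydrogens = 14.
Net charge +1.
Molecular formula: C9H14N+

C9H14N+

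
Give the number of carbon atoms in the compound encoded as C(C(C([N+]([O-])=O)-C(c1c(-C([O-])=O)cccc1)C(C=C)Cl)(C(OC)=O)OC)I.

The symbol for carbon appears 17 times in the SMILES. Lowercase c denotes aromatic carbon and counts toward C.

17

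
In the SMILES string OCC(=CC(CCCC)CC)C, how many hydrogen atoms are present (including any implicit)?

Hydrogens are implicit in SMILES; fill each atom to its normal valence:
  5 × C: 2 H each → 10
  3 × C: 3 H each → 9
  2 × C: 1 H each → 2
  1 × C: no H
  1 × O: 1 H
  Total hydrogens = 22.

22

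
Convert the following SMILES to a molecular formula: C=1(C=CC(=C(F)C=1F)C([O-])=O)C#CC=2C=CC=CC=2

Heavy atoms from the SMILES: 15 C, 2 F, 2 O.
Implicit hydrogens by atom environment:
  7 × C (aromatic): 1 H each → 7
  5 × C (aromatic): no H
  3 × C: no H
  2 × F: no H
  1 × O: no H
  1 × O (charge -1): no H
  Total hydrogens = 7.
Net charge -1.
Molecular formula: C15H7F2O2-

C15H7F2O2-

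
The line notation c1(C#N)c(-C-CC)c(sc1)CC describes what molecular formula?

Heavy atoms from the SMILES: 10 C, 1 N, 1 S.
Implicit hydrogens by atom environment:
  3 × C: 2 H each → 6
  3 × C (aromatic): no H
  2 × C: 3 H each → 6
  1 × C (aromatic): 1 H
  1 × C: no H
  1 × N: no H
  1 × S (aromatic): no H
  Total hydrogens = 13.
Molecular formula: C10H13NS

C10H13NS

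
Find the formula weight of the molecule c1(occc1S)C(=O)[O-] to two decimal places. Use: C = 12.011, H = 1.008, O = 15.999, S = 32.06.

143.14

Molecular formula: C5H3O3S-.
M = 5×12.011 + 3×1.008 + 3×15.999 + 1×32.06 = 143.14 g/mol.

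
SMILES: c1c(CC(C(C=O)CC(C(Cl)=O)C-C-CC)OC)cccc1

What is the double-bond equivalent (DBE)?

Molecular formula from the SMILES: C18H25ClO3.
DoU = (2C + 2 + N − H − X)/2 = (2·18 + 2 + 0 − 25 − 1)/2 = 12/2 = 6.
(Structurally: 1 ring(s) + 5 π bond(s) = 6.)

6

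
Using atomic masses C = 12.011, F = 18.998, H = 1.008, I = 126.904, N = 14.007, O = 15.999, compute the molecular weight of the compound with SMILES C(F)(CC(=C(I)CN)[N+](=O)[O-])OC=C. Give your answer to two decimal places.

316.07

Molecular formula: C7H10FIN2O3.
M = 7×12.011 + 1×18.998 + 10×1.008 + 1×126.904 + 2×14.007 + 3×15.999 = 316.07 g/mol.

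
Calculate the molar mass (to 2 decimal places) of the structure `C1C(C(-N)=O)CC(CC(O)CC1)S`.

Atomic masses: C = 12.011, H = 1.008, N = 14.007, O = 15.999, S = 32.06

203.30

Molecular formula: C9H17NO2S.
M = 9×12.011 + 17×1.008 + 1×14.007 + 2×15.999 + 1×32.06 = 203.30 g/mol.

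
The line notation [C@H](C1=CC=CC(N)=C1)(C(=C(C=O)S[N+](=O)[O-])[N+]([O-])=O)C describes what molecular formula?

C11H11N3O5S

Heavy atoms from the SMILES: 11 C, 3 N, 5 O, 1 S.
Implicit hydrogens by atom environment:
  4 × C (aromatic): 1 H each → 4
  3 × O: no H
  2 × C: 1 H each → 2
  2 × C: no H
  2 × C (aromatic): no H
  2 × N (charge +1): no H
  2 × O (charge -1): no H
  1 × C: 3 H
  1 × N: 2 H
  1 × S: no H
  Total hydrogens = 11.
Molecular formula: C11H11N3O5S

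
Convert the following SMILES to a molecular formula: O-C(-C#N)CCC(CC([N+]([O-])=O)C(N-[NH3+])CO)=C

Heavy atoms from the SMILES: 10 C, 4 N, 4 O.
Implicit hydrogens by atom environment:
  5 × C: 2 H each → 10
  3 × C: 1 H each → 3
  2 × C: no H
  2 × O: 1 H each → 2
  1 × N (charge +1): 3 H
  1 × N: 1 H
  1 × N: no H
  1 × N (charge +1): no H
  1 × O: no H
  1 × O (charge -1): no H
  Total hydrogens = 19.
Net charge +1.
Molecular formula: C10H19N4O4+

C10H19N4O4+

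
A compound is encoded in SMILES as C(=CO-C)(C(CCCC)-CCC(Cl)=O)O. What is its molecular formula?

Heavy atoms from the SMILES: 11 C, 1 Cl, 3 O.
Implicit hydrogens by atom environment:
  5 × C: 2 H each → 10
  2 × C: 3 H each → 6
  2 × C: 1 H each → 2
  2 × C: no H
  2 × O: no H
  1 × Cl: no H
  1 × O: 1 H
  Total hydrogens = 19.
Molecular formula: C11H19ClO3

C11H19ClO3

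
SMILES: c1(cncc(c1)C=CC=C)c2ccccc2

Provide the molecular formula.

C15H13N

Heavy atoms from the SMILES: 15 C, 1 N.
Implicit hydrogens by atom environment:
  8 × C (aromatic): 1 H each → 8
  3 × C: 1 H each → 3
  3 × C (aromatic): no H
  1 × C: 2 H
  1 × N (aromatic): no H
  Total hydrogens = 13.
Molecular formula: C15H13N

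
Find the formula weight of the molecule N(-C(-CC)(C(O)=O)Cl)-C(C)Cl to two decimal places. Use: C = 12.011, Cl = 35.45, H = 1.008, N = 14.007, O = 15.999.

Molecular formula: C6H11Cl2NO2.
M = 6×12.011 + 2×35.45 + 11×1.008 + 1×14.007 + 2×15.999 = 200.06 g/mol.

200.06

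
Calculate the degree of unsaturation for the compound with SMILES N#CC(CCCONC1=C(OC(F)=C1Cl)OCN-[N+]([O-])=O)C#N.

8

Molecular formula from the SMILES: C11H11ClFN5O5.
DoU = (2C + 2 + N − H − X)/2 = (2·11 + 2 + 5 − 11 − 2)/2 = 16/2 = 8.
(Structurally: 1 ring(s) + 7 π bond(s) = 8.)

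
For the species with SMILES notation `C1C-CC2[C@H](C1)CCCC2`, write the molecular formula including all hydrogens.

Heavy atoms from the SMILES: 10 C.
Implicit hydrogens by atom environment:
  8 × C: 2 H each → 16
  2 × C: 1 H each → 2
  Total hydrogens = 18.
Molecular formula: C10H18

C10H18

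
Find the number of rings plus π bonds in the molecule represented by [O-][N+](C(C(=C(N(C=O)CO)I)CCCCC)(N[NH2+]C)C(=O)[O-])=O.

Molecular formula from the SMILES: C12H21IN4O6.
DoU = (2C + 2 + N − H − X)/2 = (2·12 + 2 + 4 − 21 − 1)/2 = 8/2 = 4.
(Structurally: 0 ring(s) + 4 π bond(s) = 4.)

4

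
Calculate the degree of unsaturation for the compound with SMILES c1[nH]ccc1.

Molecular formula from the SMILES: C4H5N.
DoU = (2C + 2 + N − H − X)/2 = (2·4 + 2 + 1 − 5 − 0)/2 = 6/2 = 3.
(Structurally: 1 ring(s) + 2 π bond(s) = 3.)

3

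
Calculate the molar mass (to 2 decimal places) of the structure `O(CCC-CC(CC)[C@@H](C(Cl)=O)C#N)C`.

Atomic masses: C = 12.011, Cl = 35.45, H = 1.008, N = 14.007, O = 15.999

Molecular formula: C11H18ClNO2.
M = 11×12.011 + 1×35.45 + 18×1.008 + 1×14.007 + 2×15.999 = 231.72 g/mol.

231.72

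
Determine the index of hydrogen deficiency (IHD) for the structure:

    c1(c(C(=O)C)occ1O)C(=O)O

Molecular formula from the SMILES: C7H6O5.
DoU = (2C + 2 + N − H − X)/2 = (2·7 + 2 + 0 − 6 − 0)/2 = 10/2 = 5.
(Structurally: 1 ring(s) + 4 π bond(s) = 5.)

5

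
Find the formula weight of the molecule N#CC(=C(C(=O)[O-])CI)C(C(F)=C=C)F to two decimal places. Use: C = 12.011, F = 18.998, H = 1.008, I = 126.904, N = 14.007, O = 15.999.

Molecular formula: C9H5F2INO2-.
M = 9×12.011 + 2×18.998 + 5×1.008 + 1×126.904 + 1×14.007 + 2×15.999 = 324.04 g/mol.

324.04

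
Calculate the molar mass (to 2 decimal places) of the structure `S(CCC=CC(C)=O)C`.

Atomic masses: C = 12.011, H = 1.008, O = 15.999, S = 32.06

Molecular formula: C7H12OS.
M = 7×12.011 + 12×1.008 + 1×15.999 + 1×32.06 = 144.23 g/mol.

144.23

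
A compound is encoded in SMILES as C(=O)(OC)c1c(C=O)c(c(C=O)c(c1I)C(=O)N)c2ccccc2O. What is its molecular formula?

C17H12INO6

Heavy atoms from the SMILES: 17 C, 1 I, 1 N, 6 O.
Implicit hydrogens by atom environment:
  8 × C (aromatic): no H
  5 × O: no H
  4 × C (aromatic): 1 H each → 4
  2 × C: 1 H each → 2
  2 × C: no H
  1 × C: 3 H
  1 × I: no H
  1 × N: 2 H
  1 × O: 1 H
  Total hydrogens = 12.
Molecular formula: C17H12INO6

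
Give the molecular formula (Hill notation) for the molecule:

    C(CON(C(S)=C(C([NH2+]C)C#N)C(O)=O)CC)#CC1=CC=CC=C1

Heavy atoms from the SMILES: 17 C, 3 N, 3 O, 1 S.
Implicit hydrogens by atom environment:
  6 × C: no H
  5 × C (aromatic): 1 H each → 5
  2 × C: 3 H each → 6
  2 × C: 2 H each → 4
  2 × N: no H
  2 × O: no H
  1 × C: 1 H
  1 × C (aromatic): no H
  1 × N (charge +1): 2 H
  1 × O: 1 H
  1 × S: 1 H
  Total hydrogens = 20.
Net charge +1.
Molecular formula: C17H20N3O3S+

C17H20N3O3S+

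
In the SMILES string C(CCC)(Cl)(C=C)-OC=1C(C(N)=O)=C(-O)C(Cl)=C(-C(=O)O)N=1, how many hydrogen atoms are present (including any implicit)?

14

Hydrogens are implicit in SMILES; fill each atom to its normal valence:
  5 × C (aromatic): no H
  3 × C: 2 H each → 6
  3 × C: no H
  3 × O: no H
  2 × Cl: no H
  2 × O: 1 H each → 2
  1 × C: 3 H
  1 × C: 1 H
  1 × N: 2 H
  1 × N (aromatic): no H
  Total hydrogens = 14.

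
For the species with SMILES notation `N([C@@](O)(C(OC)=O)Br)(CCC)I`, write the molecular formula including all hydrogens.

Heavy atoms from the SMILES: 1 Br, 6 C, 1 I, 1 N, 3 O.
Implicit hydrogens by atom environment:
  2 × C: 3 H each → 6
  2 × C: 2 H each → 4
  2 × C: no H
  2 × O: no H
  1 × Br: no H
  1 × I: no H
  1 × N: no H
  1 × O: 1 H
  Total hydrogens = 11.
Molecular formula: C6H11BrINO3

C6H11BrINO3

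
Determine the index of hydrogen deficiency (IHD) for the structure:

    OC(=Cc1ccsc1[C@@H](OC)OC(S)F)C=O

Molecular formula from the SMILES: C10H11FO4S2.
DoU = (2C + 2 + N − H − X)/2 = (2·10 + 2 + 0 − 11 − 1)/2 = 10/2 = 5.
(Structurally: 1 ring(s) + 4 π bond(s) = 5.)

5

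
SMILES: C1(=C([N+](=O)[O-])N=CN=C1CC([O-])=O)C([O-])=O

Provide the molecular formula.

[C7H3N3O6]2-

Heavy atoms from the SMILES: 7 C, 3 N, 6 O.
Implicit hydrogens by atom environment:
  3 × C (aromatic): no H
  3 × O: no H
  3 × O (charge -1): no H
  2 × C: no H
  2 × N (aromatic): no H
  1 × C: 2 H
  1 × C (aromatic): 1 H
  1 × N (charge +1): no H
  Total hydrogens = 3.
Net charge -2.
Molecular formula: [C7H3N3O6]2-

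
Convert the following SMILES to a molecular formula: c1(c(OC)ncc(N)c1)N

C6H9N3O

Heavy atoms from the SMILES: 6 C, 3 N, 1 O.
Implicit hydrogens by atom environment:
  3 × C (aromatic): no H
  2 × C (aromatic): 1 H each → 2
  2 × N: 2 H each → 4
  1 × C: 3 H
  1 × N (aromatic): no H
  1 × O: no H
  Total hydrogens = 9.
Molecular formula: C6H9N3O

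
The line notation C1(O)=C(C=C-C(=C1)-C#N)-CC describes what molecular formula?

C9H9NO

Heavy atoms from the SMILES: 9 C, 1 N, 1 O.
Implicit hydrogens by atom environment:
  3 × C (aromatic): 1 H each → 3
  3 × C (aromatic): no H
  1 × C: 3 H
  1 × C: 2 H
  1 × C: no H
  1 × N: no H
  1 × O: 1 H
  Total hydrogens = 9.
Molecular formula: C9H9NO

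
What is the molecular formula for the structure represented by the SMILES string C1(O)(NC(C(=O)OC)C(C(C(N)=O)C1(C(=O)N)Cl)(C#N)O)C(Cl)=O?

C11H12Cl2N4O7

Heavy atoms from the SMILES: 11 C, 2 Cl, 4 N, 7 O.
Implicit hydrogens by atom environment:
  8 × C: no H
  5 × O: no H
  2 × C: 1 H each → 2
  2 × Cl: no H
  2 × N: 2 H each → 4
  2 × O: 1 H each → 2
  1 × C: 3 H
  1 × N: 1 H
  1 × N: no H
  Total hydrogens = 12.
Molecular formula: C11H12Cl2N4O7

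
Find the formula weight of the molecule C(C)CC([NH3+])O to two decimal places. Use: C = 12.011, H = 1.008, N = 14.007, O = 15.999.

Molecular formula: C4H12NO+.
M = 4×12.011 + 12×1.008 + 1×14.007 + 1×15.999 = 90.15 g/mol.

90.15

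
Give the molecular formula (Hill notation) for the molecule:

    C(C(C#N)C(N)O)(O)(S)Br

Heavy atoms from the SMILES: 1 Br, 4 C, 2 N, 2 O, 1 S.
Implicit hydrogens by atom environment:
  2 × C: 1 H each → 2
  2 × C: no H
  2 × O: 1 H each → 2
  1 × Br: no H
  1 × N: 2 H
  1 × N: no H
  1 × S: 1 H
  Total hydrogens = 7.
Molecular formula: C4H7BrN2O2S

C4H7BrN2O2S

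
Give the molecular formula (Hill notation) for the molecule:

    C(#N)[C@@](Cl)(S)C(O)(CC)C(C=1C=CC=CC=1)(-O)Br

Heavy atoms from the SMILES: 1 Br, 12 C, 1 Cl, 1 N, 2 O, 1 S.
Implicit hydrogens by atom environment:
  5 × C (aromatic): 1 H each → 5
  4 × C: no H
  2 × O: 1 H each → 2
  1 × Br: no H
  1 × C: 3 H
  1 × C: 2 H
  1 × C (aromatic): no H
  1 × Cl: no H
  1 × N: no H
  1 × S: 1 H
  Total hydrogens = 13.
Molecular formula: C12H13BrClNO2S

C12H13BrClNO2S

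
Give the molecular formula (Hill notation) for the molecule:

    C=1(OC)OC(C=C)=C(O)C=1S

Heavy atoms from the SMILES: 7 C, 3 O, 1 S.
Implicit hydrogens by atom environment:
  4 × C (aromatic): no H
  1 × C: 3 H
  1 × C: 2 H
  1 × C: 1 H
  1 × O: 1 H
  1 × O (aromatic): no H
  1 × O: no H
  1 × S: 1 H
  Total hydrogens = 8.
Molecular formula: C7H8O3S

C7H8O3S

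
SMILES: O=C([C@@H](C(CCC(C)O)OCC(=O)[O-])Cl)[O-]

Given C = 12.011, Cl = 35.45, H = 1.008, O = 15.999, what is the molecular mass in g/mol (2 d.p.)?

Molecular formula: [C9H13ClO6]2-.
M = 9×12.011 + 1×35.45 + 13×1.008 + 6×15.999 = 252.65 g/mol.

252.65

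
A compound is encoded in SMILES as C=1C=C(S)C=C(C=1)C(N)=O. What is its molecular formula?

C7H7NOS

Heavy atoms from the SMILES: 7 C, 1 N, 1 O, 1 S.
Implicit hydrogens by atom environment:
  4 × C (aromatic): 1 H each → 4
  2 × C (aromatic): no H
  1 × C: no H
  1 × N: 2 H
  1 × O: no H
  1 × S: 1 H
  Total hydrogens = 7.
Molecular formula: C7H7NOS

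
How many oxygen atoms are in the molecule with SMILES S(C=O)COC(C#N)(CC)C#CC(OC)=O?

4

The symbol for oxygen appears 4 times in the SMILES.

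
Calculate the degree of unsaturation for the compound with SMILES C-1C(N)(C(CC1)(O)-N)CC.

1

Molecular formula from the SMILES: C7H16N2O.
DoU = (2C + 2 + N − H − X)/2 = (2·7 + 2 + 2 − 16 − 0)/2 = 2/2 = 1.
(Structurally: 1 ring(s) + 0 π bond(s) = 1.)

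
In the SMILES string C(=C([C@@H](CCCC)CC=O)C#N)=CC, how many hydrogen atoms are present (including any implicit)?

Hydrogens are implicit in SMILES; fill each atom to its normal valence:
  4 × C: 2 H each → 8
  3 × C: 1 H each → 3
  3 × C: no H
  2 × C: 3 H each → 6
  1 × N: no H
  1 × O: no H
  Total hydrogens = 17.

17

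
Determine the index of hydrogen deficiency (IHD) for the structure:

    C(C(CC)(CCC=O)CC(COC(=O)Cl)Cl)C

2

Molecular formula from the SMILES: C12H20Cl2O3.
DoU = (2C + 2 + N − H − X)/2 = (2·12 + 2 + 0 − 20 − 2)/2 = 4/2 = 2.
(Structurally: 0 ring(s) + 2 π bond(s) = 2.)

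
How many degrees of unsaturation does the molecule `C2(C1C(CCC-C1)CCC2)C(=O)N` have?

3

Molecular formula from the SMILES: C11H19NO.
DoU = (2C + 2 + N − H − X)/2 = (2·11 + 2 + 1 − 19 − 0)/2 = 6/2 = 3.
(Structurally: 2 ring(s) + 1 π bond(s) = 3.)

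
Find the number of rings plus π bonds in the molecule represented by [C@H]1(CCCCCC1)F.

Molecular formula from the SMILES: C7H13F.
DoU = (2C + 2 + N − H − X)/2 = (2·7 + 2 + 0 − 13 − 1)/2 = 2/2 = 1.
(Structurally: 1 ring(s) + 0 π bond(s) = 1.)

1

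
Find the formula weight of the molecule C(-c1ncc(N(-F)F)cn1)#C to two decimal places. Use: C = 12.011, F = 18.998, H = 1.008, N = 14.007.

155.11

Molecular formula: C6H3F2N3.
M = 6×12.011 + 2×18.998 + 3×1.008 + 3×14.007 = 155.11 g/mol.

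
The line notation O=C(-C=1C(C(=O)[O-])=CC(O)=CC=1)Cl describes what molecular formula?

C8H4ClO4-

Heavy atoms from the SMILES: 8 C, 1 Cl, 4 O.
Implicit hydrogens by atom environment:
  3 × C (aromatic): 1 H each → 3
  3 × C (aromatic): no H
  2 × C: no H
  2 × O: no H
  1 × Cl: no H
  1 × O: 1 H
  1 × O (charge -1): no H
  Total hydrogens = 4.
Net charge -1.
Molecular formula: C8H4ClO4-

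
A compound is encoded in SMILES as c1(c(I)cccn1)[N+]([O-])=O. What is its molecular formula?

C5H3IN2O2

Heavy atoms from the SMILES: 5 C, 1 I, 2 N, 2 O.
Implicit hydrogens by atom environment:
  3 × C (aromatic): 1 H each → 3
  2 × C (aromatic): no H
  1 × I: no H
  1 × N (aromatic): no H
  1 × N (charge +1): no H
  1 × O: no H
  1 × O (charge -1): no H
  Total hydrogens = 3.
Molecular formula: C5H3IN2O2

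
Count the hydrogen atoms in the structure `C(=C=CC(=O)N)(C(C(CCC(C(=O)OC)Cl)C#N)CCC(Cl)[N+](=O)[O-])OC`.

21

Hydrogens are implicit in SMILES; fill each atom to its normal valence:
  5 × C: 1 H each → 5
  5 × C: no H
  5 × O: no H
  4 × C: 2 H each → 8
  2 × C: 3 H each → 6
  2 × Cl: no H
  1 × N: 2 H
  1 × N (charge +1): no H
  1 × N: no H
  1 × O (charge -1): no H
  Total hydrogens = 21.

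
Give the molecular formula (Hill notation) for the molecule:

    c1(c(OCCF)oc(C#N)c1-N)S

C7H7FN2O2S

Heavy atoms from the SMILES: 7 C, 1 F, 2 N, 2 O, 1 S.
Implicit hydrogens by atom environment:
  4 × C (aromatic): no H
  2 × C: 2 H each → 4
  1 × C: no H
  1 × F: no H
  1 × N: 2 H
  1 × N: no H
  1 × O (aromatic): no H
  1 × O: no H
  1 × S: 1 H
  Total hydrogens = 7.
Molecular formula: C7H7FN2O2S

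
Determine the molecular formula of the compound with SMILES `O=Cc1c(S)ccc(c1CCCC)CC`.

Heavy atoms from the SMILES: 13 C, 1 O, 1 S.
Implicit hydrogens by atom environment:
  4 × C: 2 H each → 8
  4 × C (aromatic): no H
  2 × C: 3 H each → 6
  2 × C (aromatic): 1 H each → 2
  1 × C: 1 H
  1 × O: no H
  1 × S: 1 H
  Total hydrogens = 18.
Molecular formula: C13H18OS

C13H18OS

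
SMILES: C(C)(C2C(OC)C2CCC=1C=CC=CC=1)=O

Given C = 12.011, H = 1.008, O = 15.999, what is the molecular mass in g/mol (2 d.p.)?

Molecular formula: C14H18O2.
M = 14×12.011 + 18×1.008 + 2×15.999 = 218.30 g/mol.

218.30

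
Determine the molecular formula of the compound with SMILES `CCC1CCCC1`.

Heavy atoms from the SMILES: 7 C.
Implicit hydrogens by atom environment:
  5 × C: 2 H each → 10
  1 × C: 3 H
  1 × C: 1 H
  Total hydrogens = 14.
Molecular formula: C7H14

C7H14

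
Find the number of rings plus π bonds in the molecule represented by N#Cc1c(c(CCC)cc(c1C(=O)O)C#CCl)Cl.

Molecular formula from the SMILES: C13H9Cl2NO2.
DoU = (2C + 2 + N − H − X)/2 = (2·13 + 2 + 1 − 9 − 2)/2 = 18/2 = 9.
(Structurally: 1 ring(s) + 8 π bond(s) = 9.)

9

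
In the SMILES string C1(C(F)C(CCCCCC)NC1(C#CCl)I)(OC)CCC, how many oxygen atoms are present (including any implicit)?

The symbol for oxygen appears 1 time in the SMILES.

1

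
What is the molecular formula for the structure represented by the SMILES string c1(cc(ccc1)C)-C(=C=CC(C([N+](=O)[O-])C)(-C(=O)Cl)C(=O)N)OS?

C15H15ClN2O5S

Heavy atoms from the SMILES: 15 C, 1 Cl, 2 N, 5 O, 1 S.
Implicit hydrogens by atom environment:
  5 × C: no H
  4 × C (aromatic): 1 H each → 4
  4 × O: no H
  2 × C: 3 H each → 6
  2 × C: 1 H each → 2
  2 × C (aromatic): no H
  1 × Cl: no H
  1 × N: 2 H
  1 × N (charge +1): no H
  1 × O (charge -1): no H
  1 × S: 1 H
  Total hydrogens = 15.
Molecular formula: C15H15ClN2O5S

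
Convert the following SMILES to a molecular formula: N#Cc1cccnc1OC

C7H6N2O

Heavy atoms from the SMILES: 7 C, 2 N, 1 O.
Implicit hydrogens by atom environment:
  3 × C (aromatic): 1 H each → 3
  2 × C (aromatic): no H
  1 × C: 3 H
  1 × C: no H
  1 × N (aromatic): no H
  1 × N: no H
  1 × O: no H
  Total hydrogens = 6.
Molecular formula: C7H6N2O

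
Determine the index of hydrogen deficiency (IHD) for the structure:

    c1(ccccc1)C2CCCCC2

5

Molecular formula from the SMILES: C12H16.
DoU = (2C + 2 + N − H − X)/2 = (2·12 + 2 + 0 − 16 − 0)/2 = 10/2 = 5.
(Structurally: 2 ring(s) + 3 π bond(s) = 5.)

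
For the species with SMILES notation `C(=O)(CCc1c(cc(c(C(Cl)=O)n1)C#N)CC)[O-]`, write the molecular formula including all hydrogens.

Heavy atoms from the SMILES: 12 C, 1 Cl, 2 N, 3 O.
Implicit hydrogens by atom environment:
  4 × C (aromatic): no H
  3 × C: 2 H each → 6
  3 × C: no H
  2 × O: no H
  1 × C: 3 H
  1 × C (aromatic): 1 H
  1 × Cl: no H
  1 × N (aromatic): no H
  1 × N: no H
  1 × O (charge -1): no H
  Total hydrogens = 10.
Net charge -1.
Molecular formula: C12H10ClN2O3-

C12H10ClN2O3-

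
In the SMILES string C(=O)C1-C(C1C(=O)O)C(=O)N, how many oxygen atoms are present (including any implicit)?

The symbol for oxygen appears 4 times in the SMILES.

4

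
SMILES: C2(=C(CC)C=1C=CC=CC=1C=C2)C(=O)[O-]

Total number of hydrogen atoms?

11

Hydrogens are implicit in SMILES; fill each atom to its normal valence:
  6 × C (aromatic): 1 H each → 6
  4 × C (aromatic): no H
  1 × C: 3 H
  1 × C: 2 H
  1 × C: no H
  1 × O: no H
  1 × O (charge -1): no H
  Total hydrogens = 11.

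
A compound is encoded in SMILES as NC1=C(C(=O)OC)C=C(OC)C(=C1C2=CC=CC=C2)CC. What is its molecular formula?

Heavy atoms from the SMILES: 17 C, 1 N, 3 O.
Implicit hydrogens by atom environment:
  6 × C (aromatic): 1 H each → 6
  6 × C (aromatic): no H
  3 × C: 3 H each → 9
  3 × O: no H
  1 × C: 2 H
  1 × C: no H
  1 × N: 2 H
  Total hydrogens = 19.
Molecular formula: C17H19NO3

C17H19NO3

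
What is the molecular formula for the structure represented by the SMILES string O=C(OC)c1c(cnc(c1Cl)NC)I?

Heavy atoms from the SMILES: 8 C, 1 Cl, 1 I, 2 N, 2 O.
Implicit hydrogens by atom environment:
  4 × C (aromatic): no H
  2 × C: 3 H each → 6
  2 × O: no H
  1 × C (aromatic): 1 H
  1 × C: no H
  1 × Cl: no H
  1 × I: no H
  1 × N: 1 H
  1 × N (aromatic): no H
  Total hydrogens = 8.
Molecular formula: C8H8ClIN2O2

C8H8ClIN2O2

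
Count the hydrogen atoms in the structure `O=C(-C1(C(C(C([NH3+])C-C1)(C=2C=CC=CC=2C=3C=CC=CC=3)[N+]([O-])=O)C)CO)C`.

Hydrogens are implicit in SMILES; fill each atom to its normal valence:
  9 × C (aromatic): 1 H each → 9
  3 × C: 2 H each → 6
  3 × C: no H
  3 × C (aromatic): no H
  2 × C: 3 H each → 6
  2 × C: 1 H each → 2
  2 × O: no H
  1 × N (charge +1): 3 H
  1 × N (charge +1): no H
  1 × O: 1 H
  1 × O (charge -1): no H
  Total hydrogens = 27.

27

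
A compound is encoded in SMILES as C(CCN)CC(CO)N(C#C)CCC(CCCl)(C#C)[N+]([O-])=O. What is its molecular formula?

C15H24ClN3O3

Heavy atoms from the SMILES: 15 C, 1 Cl, 3 N, 3 O.
Implicit hydrogens by atom environment:
  9 × C: 2 H each → 18
  3 × C: 1 H each → 3
  3 × C: no H
  1 × Cl: no H
  1 × N: 2 H
  1 × N: no H
  1 × N (charge +1): no H
  1 × O: 1 H
  1 × O: no H
  1 × O (charge -1): no H
  Total hydrogens = 24.
Molecular formula: C15H24ClN3O3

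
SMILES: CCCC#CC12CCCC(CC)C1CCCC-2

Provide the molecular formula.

Heavy atoms from the SMILES: 17 C.
Implicit hydrogens by atom environment:
  10 × C: 2 H each → 20
  3 × C: no H
  2 × C: 3 H each → 6
  2 × C: 1 H each → 2
  Total hydrogens = 28.
Molecular formula: C17H28

C17H28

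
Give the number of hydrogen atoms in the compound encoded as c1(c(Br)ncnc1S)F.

Hydrogens are implicit in SMILES; fill each atom to its normal valence:
  3 × C (aromatic): no H
  2 × N (aromatic): no H
  1 × Br: no H
  1 × C (aromatic): 1 H
  1 × F: no H
  1 × S: 1 H
  Total hydrogens = 2.

2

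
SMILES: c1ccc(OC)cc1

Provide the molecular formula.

C7H8O

Heavy atoms from the SMILES: 7 C, 1 O.
Implicit hydrogens by atom environment:
  5 × C (aromatic): 1 H each → 5
  1 × C: 3 H
  1 × C (aromatic): no H
  1 × O: no H
  Total hydrogens = 8.
Molecular formula: C7H8O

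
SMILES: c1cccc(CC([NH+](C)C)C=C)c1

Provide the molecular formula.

Heavy atoms from the SMILES: 12 C, 1 N.
Implicit hydrogens by atom environment:
  5 × C (aromatic): 1 H each → 5
  2 × C: 3 H each → 6
  2 × C: 2 H each → 4
  2 × C: 1 H each → 2
  1 × C (aromatic): no H
  1 × N (charge +1): 1 H
  Total hydrogens = 18.
Net charge +1.
Molecular formula: C12H18N+

C12H18N+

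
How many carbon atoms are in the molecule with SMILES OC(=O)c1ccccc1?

The symbol for carbon appears 7 times in the SMILES. Lowercase c denotes aromatic carbon and counts toward C.

7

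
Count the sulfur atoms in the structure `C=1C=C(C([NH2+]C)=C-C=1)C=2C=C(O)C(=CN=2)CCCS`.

1

The symbol for sulfur appears 1 time in the SMILES.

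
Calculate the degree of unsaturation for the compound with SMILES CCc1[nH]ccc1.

Molecular formula from the SMILES: C6H9N.
DoU = (2C + 2 + N − H − X)/2 = (2·6 + 2 + 1 − 9 − 0)/2 = 6/2 = 3.
(Structurally: 1 ring(s) + 2 π bond(s) = 3.)

3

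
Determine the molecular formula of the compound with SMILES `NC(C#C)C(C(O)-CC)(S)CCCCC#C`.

Heavy atoms from the SMILES: 13 C, 1 N, 1 O, 1 S.
Implicit hydrogens by atom environment:
  5 × C: 2 H each → 10
  4 × C: 1 H each → 4
  3 × C: no H
  1 × C: 3 H
  1 × N: 2 H
  1 × O: 1 H
  1 × S: 1 H
  Total hydrogens = 21.
Molecular formula: C13H21NOS

C13H21NOS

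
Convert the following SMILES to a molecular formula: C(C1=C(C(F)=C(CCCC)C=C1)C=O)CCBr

C14H18BrFO

Heavy atoms from the SMILES: 1 Br, 14 C, 1 F, 1 O.
Implicit hydrogens by atom environment:
  6 × C: 2 H each → 12
  4 × C (aromatic): no H
  2 × C (aromatic): 1 H each → 2
  1 × Br: no H
  1 × C: 3 H
  1 × C: 1 H
  1 × F: no H
  1 × O: no H
  Total hydrogens = 18.
Molecular formula: C14H18BrFO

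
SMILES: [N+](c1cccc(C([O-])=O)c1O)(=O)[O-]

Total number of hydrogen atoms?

4

Hydrogens are implicit in SMILES; fill each atom to its normal valence:
  3 × C (aromatic): 1 H each → 3
  3 × C (aromatic): no H
  2 × O: no H
  2 × O (charge -1): no H
  1 × C: no H
  1 × N (charge +1): no H
  1 × O: 1 H
  Total hydrogens = 4.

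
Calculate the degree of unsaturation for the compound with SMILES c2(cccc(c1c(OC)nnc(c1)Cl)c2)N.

Molecular formula from the SMILES: C11H10ClN3O.
DoU = (2C + 2 + N − H − X)/2 = (2·11 + 2 + 3 − 10 − 1)/2 = 16/2 = 8.
(Structurally: 2 ring(s) + 6 π bond(s) = 8.)

8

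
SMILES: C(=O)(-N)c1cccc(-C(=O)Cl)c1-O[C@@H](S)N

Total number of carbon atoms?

9

The symbol for carbon appears 9 times in the SMILES. Lowercase c denotes aromatic carbon and counts toward C.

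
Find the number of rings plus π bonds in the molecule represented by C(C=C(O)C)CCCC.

Molecular formula from the SMILES: C8H16O.
DoU = (2C + 2 + N − H − X)/2 = (2·8 + 2 + 0 − 16 − 0)/2 = 2/2 = 1.
(Structurally: 0 ring(s) + 1 π bond(s) = 1.)

1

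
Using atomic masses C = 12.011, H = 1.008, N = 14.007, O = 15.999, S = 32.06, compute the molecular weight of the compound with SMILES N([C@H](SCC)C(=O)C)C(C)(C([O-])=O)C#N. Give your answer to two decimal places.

229.27

Molecular formula: C9H13N2O3S-.
M = 9×12.011 + 13×1.008 + 2×14.007 + 3×15.999 + 1×32.06 = 229.27 g/mol.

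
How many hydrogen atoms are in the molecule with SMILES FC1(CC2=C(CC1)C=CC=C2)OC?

Hydrogens are implicit in SMILES; fill each atom to its normal valence:
  4 × C (aromatic): 1 H each → 4
  3 × C: 2 H each → 6
  2 × C (aromatic): no H
  1 × C: 3 H
  1 × C: no H
  1 × F: no H
  1 × O: no H
  Total hydrogens = 13.

13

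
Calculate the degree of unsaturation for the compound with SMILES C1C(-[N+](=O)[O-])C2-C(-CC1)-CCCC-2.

Molecular formula from the SMILES: C10H17NO2.
DoU = (2C + 2 + N − H − X)/2 = (2·10 + 2 + 1 − 17 − 0)/2 = 6/2 = 3.
(Structurally: 2 ring(s) + 1 π bond(s) = 3.)

3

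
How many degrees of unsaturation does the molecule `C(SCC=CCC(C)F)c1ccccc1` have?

5

Molecular formula from the SMILES: C13H17FS.
DoU = (2C + 2 + N − H − X)/2 = (2·13 + 2 + 0 − 17 − 1)/2 = 10/2 = 5.
(Structurally: 1 ring(s) + 4 π bond(s) = 5.)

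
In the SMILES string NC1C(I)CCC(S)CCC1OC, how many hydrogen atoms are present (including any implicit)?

Hydrogens are implicit in SMILES; fill each atom to its normal valence:
  4 × C: 2 H each → 8
  4 × C: 1 H each → 4
  1 × C: 3 H
  1 × I: no H
  1 × N: 2 H
  1 × O: no H
  1 × S: 1 H
  Total hydrogens = 18.

18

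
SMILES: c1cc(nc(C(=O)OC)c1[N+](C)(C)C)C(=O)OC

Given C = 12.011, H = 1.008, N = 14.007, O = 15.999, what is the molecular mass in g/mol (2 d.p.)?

253.28

Molecular formula: C12H17N2O4+.
M = 12×12.011 + 17×1.008 + 2×14.007 + 4×15.999 = 253.28 g/mol.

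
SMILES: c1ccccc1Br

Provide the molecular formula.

Heavy atoms from the SMILES: 1 Br, 6 C.
Implicit hydrogens by atom environment:
  5 × C (aromatic): 1 H each → 5
  1 × Br: no H
  1 × C (aromatic): no H
  Total hydrogens = 5.
Molecular formula: C6H5Br

C6H5Br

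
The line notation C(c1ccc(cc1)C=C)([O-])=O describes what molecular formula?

Heavy atoms from the SMILES: 9 C, 2 O.
Implicit hydrogens by atom environment:
  4 × C (aromatic): 1 H each → 4
  2 × C (aromatic): no H
  1 × C: 2 H
  1 × C: 1 H
  1 × C: no H
  1 × O: no H
  1 × O (charge -1): no H
  Total hydrogens = 7.
Net charge -1.
Molecular formula: C9H7O2-

C9H7O2-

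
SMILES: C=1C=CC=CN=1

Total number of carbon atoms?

The symbol for carbon appears 5 times in the SMILES.

5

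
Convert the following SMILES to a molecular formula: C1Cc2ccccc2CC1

C10H12

Heavy atoms from the SMILES: 10 C.
Implicit hydrogens by atom environment:
  4 × C: 2 H each → 8
  4 × C (aromatic): 1 H each → 4
  2 × C (aromatic): no H
  Total hydrogens = 12.
Molecular formula: C10H12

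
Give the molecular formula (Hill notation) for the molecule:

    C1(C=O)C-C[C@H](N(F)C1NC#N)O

Heavy atoms from the SMILES: 7 C, 1 F, 3 N, 2 O.
Implicit hydrogens by atom environment:
  4 × C: 1 H each → 4
  2 × C: 2 H each → 4
  2 × N: no H
  1 × C: no H
  1 × F: no H
  1 × N: 1 H
  1 × O: 1 H
  1 × O: no H
  Total hydrogens = 10.
Molecular formula: C7H10FN3O2

C7H10FN3O2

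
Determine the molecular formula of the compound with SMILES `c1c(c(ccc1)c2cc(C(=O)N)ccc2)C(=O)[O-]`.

Heavy atoms from the SMILES: 14 C, 1 N, 3 O.
Implicit hydrogens by atom environment:
  8 × C (aromatic): 1 H each → 8
  4 × C (aromatic): no H
  2 × C: no H
  2 × O: no H
  1 × N: 2 H
  1 × O (charge -1): no H
  Total hydrogens = 10.
Net charge -1.
Molecular formula: C14H10NO3-

C14H10NO3-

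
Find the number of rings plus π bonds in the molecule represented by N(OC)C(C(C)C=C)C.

1

Molecular formula from the SMILES: C7H15NO.
DoU = (2C + 2 + N − H − X)/2 = (2·7 + 2 + 1 − 15 − 0)/2 = 2/2 = 1.
(Structurally: 0 ring(s) + 1 π bond(s) = 1.)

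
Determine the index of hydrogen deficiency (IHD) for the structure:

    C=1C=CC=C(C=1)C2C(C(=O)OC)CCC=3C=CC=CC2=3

Molecular formula from the SMILES: C18H18O2.
DoU = (2C + 2 + N − H − X)/2 = (2·18 + 2 + 0 − 18 − 0)/2 = 20/2 = 10.
(Structurally: 3 ring(s) + 7 π bond(s) = 10.)

10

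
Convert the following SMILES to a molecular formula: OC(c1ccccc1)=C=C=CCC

Heavy atoms from the SMILES: 12 C, 1 O.
Implicit hydrogens by atom environment:
  5 × C (aromatic): 1 H each → 5
  3 × C: no H
  1 × C: 3 H
  1 × C: 2 H
  1 × C: 1 H
  1 × C (aromatic): no H
  1 × O: 1 H
  Total hydrogens = 12.
Molecular formula: C12H12O

C12H12O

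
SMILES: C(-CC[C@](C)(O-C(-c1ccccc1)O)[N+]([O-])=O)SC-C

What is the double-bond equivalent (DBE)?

Molecular formula from the SMILES: C14H21NO4S.
DoU = (2C + 2 + N − H − X)/2 = (2·14 + 2 + 1 − 21 − 0)/2 = 10/2 = 5.
(Structurally: 1 ring(s) + 4 π bond(s) = 5.)

5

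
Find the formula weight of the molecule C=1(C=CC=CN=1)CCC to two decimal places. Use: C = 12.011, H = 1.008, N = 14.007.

121.18

Molecular formula: C8H11N.
M = 8×12.011 + 11×1.008 + 1×14.007 = 121.18 g/mol.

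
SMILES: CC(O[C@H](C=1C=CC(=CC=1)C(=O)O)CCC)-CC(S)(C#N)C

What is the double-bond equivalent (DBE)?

Molecular formula from the SMILES: C17H23NO3S.
DoU = (2C + 2 + N − H − X)/2 = (2·17 + 2 + 1 − 23 − 0)/2 = 14/2 = 7.
(Structurally: 1 ring(s) + 6 π bond(s) = 7.)

7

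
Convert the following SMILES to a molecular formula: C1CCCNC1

C5H11N

Heavy atoms from the SMILES: 5 C, 1 N.
Implicit hydrogens by atom environment:
  5 × C: 2 H each → 10
  1 × N: 1 H
  Total hydrogens = 11.
Molecular formula: C5H11N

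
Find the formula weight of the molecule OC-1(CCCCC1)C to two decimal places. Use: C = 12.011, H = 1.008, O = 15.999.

Molecular formula: C7H14O.
M = 7×12.011 + 14×1.008 + 1×15.999 = 114.19 g/mol.

114.19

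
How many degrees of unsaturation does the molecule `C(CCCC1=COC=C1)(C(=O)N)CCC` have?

4

Molecular formula from the SMILES: C12H19NO2.
DoU = (2C + 2 + N − H − X)/2 = (2·12 + 2 + 1 − 19 − 0)/2 = 8/2 = 4.
(Structurally: 1 ring(s) + 3 π bond(s) = 4.)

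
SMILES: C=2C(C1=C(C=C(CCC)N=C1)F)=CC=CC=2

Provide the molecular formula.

Heavy atoms from the SMILES: 14 C, 1 F, 1 N.
Implicit hydrogens by atom environment:
  7 × C (aromatic): 1 H each → 7
  4 × C (aromatic): no H
  2 × C: 2 H each → 4
  1 × C: 3 H
  1 × F: no H
  1 × N (aromatic): no H
  Total hydrogens = 14.
Molecular formula: C14H14FN

C14H14FN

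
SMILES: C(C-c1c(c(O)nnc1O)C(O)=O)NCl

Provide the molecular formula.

C7H8ClN3O4

Heavy atoms from the SMILES: 7 C, 1 Cl, 3 N, 4 O.
Implicit hydrogens by atom environment:
  4 × C (aromatic): no H
  3 × O: 1 H each → 3
  2 × C: 2 H each → 4
  2 × N (aromatic): no H
  1 × C: no H
  1 × Cl: no H
  1 × N: 1 H
  1 × O: no H
  Total hydrogens = 8.
Molecular formula: C7H8ClN3O4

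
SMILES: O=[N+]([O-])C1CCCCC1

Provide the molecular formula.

Heavy atoms from the SMILES: 6 C, 1 N, 2 O.
Implicit hydrogens by atom environment:
  5 × C: 2 H each → 10
  1 × C: 1 H
  1 × N (charge +1): no H
  1 × O: no H
  1 × O (charge -1): no H
  Total hydrogens = 11.
Molecular formula: C6H11NO2

C6H11NO2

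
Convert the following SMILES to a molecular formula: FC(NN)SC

Heavy atoms from the SMILES: 2 C, 1 F, 2 N, 1 S.
Implicit hydrogens by atom environment:
  1 × C: 3 H
  1 × C: 1 H
  1 × F: no H
  1 × N: 2 H
  1 × N: 1 H
  1 × S: no H
  Total hydrogens = 7.
Molecular formula: C2H7FN2S

C2H7FN2S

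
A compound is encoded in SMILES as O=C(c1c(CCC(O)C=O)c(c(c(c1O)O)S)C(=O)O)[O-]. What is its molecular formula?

Heavy atoms from the SMILES: 12 C, 8 O, 1 S.
Implicit hydrogens by atom environment:
  6 × C (aromatic): no H
  4 × O: 1 H each → 4
  3 × O: no H
  2 × C: 2 H each → 4
  2 × C: 1 H each → 2
  2 × C: no H
  1 × O (charge -1): no H
  1 × S: 1 H
  Total hydrogens = 11.
Net charge -1.
Molecular formula: C12H11O8S-

C12H11O8S-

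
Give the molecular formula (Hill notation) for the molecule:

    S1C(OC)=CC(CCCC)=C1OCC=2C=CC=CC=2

Heavy atoms from the SMILES: 16 C, 2 O, 1 S.
Implicit hydrogens by atom environment:
  6 × C (aromatic): 1 H each → 6
  4 × C: 2 H each → 8
  4 × C (aromatic): no H
  2 × C: 3 H each → 6
  2 × O: no H
  1 × S (aromatic): no H
  Total hydrogens = 20.
Molecular formula: C16H20O2S

C16H20O2S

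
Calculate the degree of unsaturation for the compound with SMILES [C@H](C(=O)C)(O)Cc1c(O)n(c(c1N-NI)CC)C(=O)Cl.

5

Molecular formula from the SMILES: C11H15ClIN3O4.
DoU = (2C + 2 + N − H − X)/2 = (2·11 + 2 + 3 − 15 − 2)/2 = 10/2 = 5.
(Structurally: 1 ring(s) + 4 π bond(s) = 5.)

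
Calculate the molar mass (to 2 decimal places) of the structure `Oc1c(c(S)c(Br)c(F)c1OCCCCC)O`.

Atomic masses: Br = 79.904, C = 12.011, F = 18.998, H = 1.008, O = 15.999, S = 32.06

325.19

Molecular formula: C11H14BrFO3S.
M = 1×79.904 + 11×12.011 + 1×18.998 + 14×1.008 + 3×15.999 + 1×32.06 = 325.19 g/mol.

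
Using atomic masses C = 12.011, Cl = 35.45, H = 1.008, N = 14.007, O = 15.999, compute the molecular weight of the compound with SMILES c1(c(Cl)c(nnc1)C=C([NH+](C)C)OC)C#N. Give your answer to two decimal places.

239.68

Molecular formula: C10H12ClN4O+.
M = 10×12.011 + 1×35.45 + 12×1.008 + 4×14.007 + 1×15.999 = 239.68 g/mol.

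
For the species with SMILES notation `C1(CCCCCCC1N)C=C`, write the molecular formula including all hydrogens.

C10H19N

Heavy atoms from the SMILES: 10 C, 1 N.
Implicit hydrogens by atom environment:
  7 × C: 2 H each → 14
  3 × C: 1 H each → 3
  1 × N: 2 H
  Total hydrogens = 19.
Molecular formula: C10H19N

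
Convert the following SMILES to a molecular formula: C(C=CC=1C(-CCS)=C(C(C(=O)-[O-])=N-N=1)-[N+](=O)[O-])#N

Heavy atoms from the SMILES: 10 C, 4 N, 4 O, 1 S.
Implicit hydrogens by atom environment:
  4 × C (aromatic): no H
  2 × C: 2 H each → 4
  2 × C: 1 H each → 2
  2 × C: no H
  2 × N (aromatic): no H
  2 × O: no H
  2 × O (charge -1): no H
  1 × N (charge +1): no H
  1 × N: no H
  1 × S: 1 H
  Total hydrogens = 7.
Net charge -1.
Molecular formula: C10H7N4O4S-

C10H7N4O4S-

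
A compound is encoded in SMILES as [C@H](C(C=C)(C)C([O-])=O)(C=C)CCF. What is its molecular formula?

C10H14FO2-

Heavy atoms from the SMILES: 10 C, 1 F, 2 O.
Implicit hydrogens by atom environment:
  4 × C: 2 H each → 8
  3 × C: 1 H each → 3
  2 × C: no H
  1 × C: 3 H
  1 × F: no H
  1 × O: no H
  1 × O (charge -1): no H
  Total hydrogens = 14.
Net charge -1.
Molecular formula: C10H14FO2-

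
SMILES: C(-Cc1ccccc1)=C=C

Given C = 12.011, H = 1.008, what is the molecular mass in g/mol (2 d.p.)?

Molecular formula: C10H10.
M = 10×12.011 + 10×1.008 = 130.19 g/mol.

130.19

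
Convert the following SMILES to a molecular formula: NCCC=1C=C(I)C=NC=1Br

Heavy atoms from the SMILES: 1 Br, 7 C, 1 I, 2 N.
Implicit hydrogens by atom environment:
  3 × C (aromatic): no H
  2 × C: 2 H each → 4
  2 × C (aromatic): 1 H each → 2
  1 × Br: no H
  1 × I: no H
  1 × N: 2 H
  1 × N (aromatic): no H
  Total hydrogens = 8.
Molecular formula: C7H8BrIN2

C7H8BrIN2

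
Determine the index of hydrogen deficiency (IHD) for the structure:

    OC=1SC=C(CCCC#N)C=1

5

Molecular formula from the SMILES: C8H9NOS.
DoU = (2C + 2 + N − H − X)/2 = (2·8 + 2 + 1 − 9 − 0)/2 = 10/2 = 5.
(Structurally: 1 ring(s) + 4 π bond(s) = 5.)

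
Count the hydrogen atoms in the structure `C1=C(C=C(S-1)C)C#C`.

6

Hydrogens are implicit in SMILES; fill each atom to its normal valence:
  2 × C (aromatic): 1 H each → 2
  2 × C (aromatic): no H
  1 × C: 3 H
  1 × C: 1 H
  1 × C: no H
  1 × S (aromatic): no H
  Total hydrogens = 6.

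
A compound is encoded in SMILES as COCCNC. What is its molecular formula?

C4H11NO

Heavy atoms from the SMILES: 4 C, 1 N, 1 O.
Implicit hydrogens by atom environment:
  2 × C: 3 H each → 6
  2 × C: 2 H each → 4
  1 × N: 1 H
  1 × O: no H
  Total hydrogens = 11.
Molecular formula: C4H11NO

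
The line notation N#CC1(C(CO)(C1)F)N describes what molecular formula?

Heavy atoms from the SMILES: 5 C, 1 F, 2 N, 1 O.
Implicit hydrogens by atom environment:
  3 × C: no H
  2 × C: 2 H each → 4
  1 × F: no H
  1 × N: 2 H
  1 × N: no H
  1 × O: 1 H
  Total hydrogens = 7.
Molecular formula: C5H7FN2O

C5H7FN2O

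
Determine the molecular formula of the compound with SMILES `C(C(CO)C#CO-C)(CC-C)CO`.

C10H18O3

Heavy atoms from the SMILES: 10 C, 3 O.
Implicit hydrogens by atom environment:
  4 × C: 2 H each → 8
  2 × C: 3 H each → 6
  2 × C: 1 H each → 2
  2 × C: no H
  2 × O: 1 H each → 2
  1 × O: no H
  Total hydrogens = 18.
Molecular formula: C10H18O3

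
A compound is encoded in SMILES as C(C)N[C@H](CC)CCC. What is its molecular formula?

Heavy atoms from the SMILES: 8 C, 1 N.
Implicit hydrogens by atom environment:
  4 × C: 2 H each → 8
  3 × C: 3 H each → 9
  1 × C: 1 H
  1 × N: 1 H
  Total hydrogens = 19.
Molecular formula: C8H19N

C8H19N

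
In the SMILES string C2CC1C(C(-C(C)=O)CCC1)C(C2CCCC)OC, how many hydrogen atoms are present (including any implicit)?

30

Hydrogens are implicit in SMILES; fill each atom to its normal valence:
  8 × C: 2 H each → 16
  5 × C: 1 H each → 5
  3 × C: 3 H each → 9
  2 × O: no H
  1 × C: no H
  Total hydrogens = 30.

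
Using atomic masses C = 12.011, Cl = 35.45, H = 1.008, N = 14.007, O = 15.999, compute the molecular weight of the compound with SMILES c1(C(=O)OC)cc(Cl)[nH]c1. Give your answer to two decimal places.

Molecular formula: C6H6ClNO2.
M = 6×12.011 + 1×35.45 + 6×1.008 + 1×14.007 + 2×15.999 = 159.57 g/mol.

159.57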